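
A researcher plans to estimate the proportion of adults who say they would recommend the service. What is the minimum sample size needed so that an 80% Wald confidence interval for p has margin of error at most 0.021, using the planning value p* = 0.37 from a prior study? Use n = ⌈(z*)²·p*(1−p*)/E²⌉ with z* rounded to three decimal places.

z* = 1.282 at the 80% level.
p*(1−p*) = 0.37·0.63 = 0.2331.
(z*)²·p*(1−p*)/E² = 1.643524·0.2331/0.000441 = 868.720.
Rounding up, n = 869.

n = 869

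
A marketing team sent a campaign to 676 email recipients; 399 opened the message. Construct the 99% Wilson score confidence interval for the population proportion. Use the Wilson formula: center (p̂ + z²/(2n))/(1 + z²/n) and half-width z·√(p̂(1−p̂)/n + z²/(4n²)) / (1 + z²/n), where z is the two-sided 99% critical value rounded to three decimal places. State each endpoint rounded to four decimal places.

(0.5409, 0.6379)

p̂ = 399/676 = 0.59024; z = 2.576, so z² = 6.635776.
1 + z²/n = 1.009816.
Adjusted center: (0.59024 + z²/(2n))/1.009816 = 0.58936.
Radicand: p̂(1−p̂)/n + z²/(4n²) = 0.000357777 + 0.000003630 = 0.000361407.
Half-width = 2.576·√0.000361407/1.009816 = 0.04850.
Interval: 0.58936 ± 0.04850 → (0.5409, 0.6379).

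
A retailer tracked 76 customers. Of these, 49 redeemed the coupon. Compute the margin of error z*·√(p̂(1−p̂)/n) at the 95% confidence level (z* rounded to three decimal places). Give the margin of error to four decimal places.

ME = 0.1076

The sample proportion is 49/76 = 0.64474.
SE = √(p̂(1−p̂)/n) = √(0.229051/76) = 0.054898.
z* = 1.960 at the 95% level.
So ME = 0.1076.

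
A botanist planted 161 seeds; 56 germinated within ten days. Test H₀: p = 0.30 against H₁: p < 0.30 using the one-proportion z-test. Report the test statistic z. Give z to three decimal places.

z = 1.324

With x = 56 successes in n = 161, p̂ = 0.34783.
Null standard error: √(0.30·0.70/161) = √0.001304348 = 0.036116.
z = (p̂ − p₀)/SE = (0.34783 − 0.30)/0.036116 = 1.324.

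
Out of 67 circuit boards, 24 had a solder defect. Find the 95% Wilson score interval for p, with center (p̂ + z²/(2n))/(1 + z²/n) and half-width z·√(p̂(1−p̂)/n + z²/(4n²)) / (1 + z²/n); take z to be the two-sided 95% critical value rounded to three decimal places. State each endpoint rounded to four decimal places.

(0.2540, 0.4778)

p̂ = 24/67 = 0.35821; z = 1.960, so z² = 3.841600.
1 + z²/n = 1.057337.
Center = (0.35821 + 0.028669)/1.057337 = 0.36590.
Radicand: p̂(1−p̂)/n + z²/(4n²) = 0.003431273 + 0.000213945 = 0.003645218.
Half-width = z·√(radicand)/denom = 1.960·0.060376/1.057337 = 0.11192.
Interval: 0.36590 ± 0.11192 → (0.2540, 0.4778).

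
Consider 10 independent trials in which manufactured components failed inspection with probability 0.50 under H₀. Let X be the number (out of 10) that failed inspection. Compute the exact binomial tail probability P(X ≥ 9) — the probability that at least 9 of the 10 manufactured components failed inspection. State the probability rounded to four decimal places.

P = 0.0107

X is binomial with n = 10 and p = 0.50.
P(X ≥ 9) = C(10,9)·0.50^9·0.50^1 + C(10,10)·0.50^10·0.50^0.
= 0.009766 + 0.000977 = 0.0107.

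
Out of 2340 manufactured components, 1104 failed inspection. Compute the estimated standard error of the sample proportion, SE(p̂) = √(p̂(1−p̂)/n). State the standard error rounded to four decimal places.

SE = 0.0103

Sample proportion p̂ = 1104/2340 = 0.47179.
p̂(1−p̂) = 0.47179·0.52821 = 0.249204.
Dividing by n and taking the root: √0.000106497 = 0.0103.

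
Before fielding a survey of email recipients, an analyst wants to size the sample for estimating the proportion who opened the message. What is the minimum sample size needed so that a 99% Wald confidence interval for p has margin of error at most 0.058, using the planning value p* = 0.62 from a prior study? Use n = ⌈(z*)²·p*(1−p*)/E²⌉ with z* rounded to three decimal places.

z* = 2.576 at the 99% level.
p*(1−p*) = 0.2356.
(z*)²·p*(1−p*)/E² = 6.635776·0.2356/0.003364 = 464.741.
Rounding up, n = 465.

n = 465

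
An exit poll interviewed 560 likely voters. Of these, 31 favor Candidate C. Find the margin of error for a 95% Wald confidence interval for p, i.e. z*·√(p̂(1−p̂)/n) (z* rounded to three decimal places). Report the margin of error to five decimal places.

ME = 0.01894

p̂ = 31/560 = 0.05536.
SE = √(p̂(1−p̂)/n) = √(0.052293/560) = 0.009663.
The 95% critical value is z* = 1.960.
Margin of error = z*·SE = 1.960 × 0.009663 = 0.01894.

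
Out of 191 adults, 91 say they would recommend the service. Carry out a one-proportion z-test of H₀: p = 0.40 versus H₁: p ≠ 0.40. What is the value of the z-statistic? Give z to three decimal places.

With x = 91 successes in n = 191, p̂ = 0.47644.
Under H₀, SE = √(p₀(1−p₀)/n) = √(0.40·0.60/191) = √0.001256545 = 0.035448.
Test statistic: z = 0.07644/0.035448 = 2.156.

z = 2.156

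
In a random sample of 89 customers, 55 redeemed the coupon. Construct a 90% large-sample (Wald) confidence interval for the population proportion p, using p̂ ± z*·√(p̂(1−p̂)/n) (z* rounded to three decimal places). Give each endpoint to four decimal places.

(0.5333, 0.7027)

With x = 55 successes in n = 89, p̂ = 0.61798.
SE(p̂) = √(0.61798·0.38202/89) = 0.051503.
z* = 1.645 at the 90% level.
Margin = 1.645·0.051503 = 0.08472.
CI: 0.61798 ± 0.08472 = (0.5333, 0.7027).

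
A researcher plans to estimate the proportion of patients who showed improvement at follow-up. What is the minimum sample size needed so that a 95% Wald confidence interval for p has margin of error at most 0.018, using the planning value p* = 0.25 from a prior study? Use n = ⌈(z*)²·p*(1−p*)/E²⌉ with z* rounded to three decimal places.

The 95% critical value is z* = 1.960.
p*(1−p*) = 0.25·0.75 = 0.1875.
(z*)²·p*(1−p*)/E² = 3.841600·0.1875/0.000324 = 2223.148.
⌈2223.148⌉ = 2224.

n = 2224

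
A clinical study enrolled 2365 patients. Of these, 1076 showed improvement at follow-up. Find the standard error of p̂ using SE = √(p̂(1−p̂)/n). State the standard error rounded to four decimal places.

SE = 0.0102

With x = 1076 successes in n = 2365, p̂ = 0.45497.
p̂(1−p̂) = 0.247972.
SE = √(0.247972/2365) = 0.0102.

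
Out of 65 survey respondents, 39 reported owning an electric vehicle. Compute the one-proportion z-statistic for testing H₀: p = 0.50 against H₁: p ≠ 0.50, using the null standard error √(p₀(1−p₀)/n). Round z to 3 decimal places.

Sample proportion p̂ = 39/65 = 0.60000.
Under H₀, SE = √(p₀(1−p₀)/n) = √(0.50·0.50/65) = √0.003846154 = 0.062017.
z = (0.60000 − 0.50)/0.062017 = 0.10000/0.062017 = 1.612.

z = 1.612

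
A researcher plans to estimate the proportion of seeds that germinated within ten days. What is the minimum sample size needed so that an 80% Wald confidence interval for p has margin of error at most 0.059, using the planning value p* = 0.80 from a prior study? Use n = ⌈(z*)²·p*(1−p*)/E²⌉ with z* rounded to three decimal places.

The 80% critical value is z* = 1.282.
p*(1−p*) = 0.1600.
Required n before rounding: 1.643524 × 0.1600 / 0.059² = 75.543.
⌈75.543⌉ = 76.

n = 76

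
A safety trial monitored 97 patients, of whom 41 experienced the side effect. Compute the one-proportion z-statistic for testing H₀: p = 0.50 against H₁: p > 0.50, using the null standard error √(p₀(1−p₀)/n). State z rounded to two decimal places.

z = -1.52

The sample proportion is 41/97 = 0.42268.
Null standard error: √(0.50·0.50/97) = √0.002577320 = 0.050767.
z = (0.42268 − 0.50)/0.050767 = -0.07732/0.050767 = -1.52.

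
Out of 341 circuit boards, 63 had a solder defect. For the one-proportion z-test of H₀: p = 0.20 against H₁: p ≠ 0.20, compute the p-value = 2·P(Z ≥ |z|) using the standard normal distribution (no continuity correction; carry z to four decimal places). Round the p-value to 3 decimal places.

With x = 63 successes in n = 341, p̂ = 0.18475.
SE₀ = √(0.20·0.80/341) = 0.021661.
z = (p̂ − p₀)/SE = (63/341 − 0.20)/0.021661 ≈ -0.7040.
p-value = 2·P(Z ≥ |z|) with z = -0.7040 → 0.481.

p-value = 0.481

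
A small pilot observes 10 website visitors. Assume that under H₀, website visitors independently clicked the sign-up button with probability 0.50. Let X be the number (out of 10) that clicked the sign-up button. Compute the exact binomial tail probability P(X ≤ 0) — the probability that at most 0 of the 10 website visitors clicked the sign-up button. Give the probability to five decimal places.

P = 0.00098

X ~ Binomial(n=10, p=0.50).
P(X ≤ 0) = C(10,0)·0.50^0·0.50^10.
= 0.000977 = 0.00098.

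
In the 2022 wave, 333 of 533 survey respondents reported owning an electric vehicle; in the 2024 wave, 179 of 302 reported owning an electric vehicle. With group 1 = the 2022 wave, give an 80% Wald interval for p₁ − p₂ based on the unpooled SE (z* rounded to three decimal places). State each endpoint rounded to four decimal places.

(-0.0131, 0.0772)

p̂₁ = 333/533 = 0.62477, p̂₂ = 179/302 = 0.59272; p̂₁ − p̂₂ = 0.03205.
Unpooled SE = √(p̂₁(1−p̂₁)/n₁ + p̂₂(1−p̂₂)/n₂) = √(0.000439838 + 0.000799351) = 0.035202.
z* = 1.282 at the 80% level. Margin of error = 0.04513.
CI: 0.03205 ± 0.04513 = (-0.0131, 0.0772).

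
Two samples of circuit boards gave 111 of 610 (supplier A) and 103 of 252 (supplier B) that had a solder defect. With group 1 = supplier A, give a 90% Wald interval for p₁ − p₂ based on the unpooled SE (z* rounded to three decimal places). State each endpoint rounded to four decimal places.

(-0.2838, -0.1697)

p̂₁ = 0.18197, p̂₂ = 0.40873, so the observed difference is -0.22676.
SE = √(0.000244025 + 0.000959007) = √0.001203032 = 0.034685.
z* = 1.645 at the 90% level. Margin = 1.645·0.034685 = 0.05706.
CI: -0.22676 ± 0.05706 = (-0.2838, -0.1697).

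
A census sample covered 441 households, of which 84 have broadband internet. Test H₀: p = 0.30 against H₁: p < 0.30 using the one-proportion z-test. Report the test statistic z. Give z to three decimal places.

z = -5.019

p̂ = 84/441 = 0.19048.
SE₀ = √(0.30·0.70/441) = 0.021822.
z = (0.19048 − 0.30)/0.021822 = -0.10952/0.021822 = -5.019.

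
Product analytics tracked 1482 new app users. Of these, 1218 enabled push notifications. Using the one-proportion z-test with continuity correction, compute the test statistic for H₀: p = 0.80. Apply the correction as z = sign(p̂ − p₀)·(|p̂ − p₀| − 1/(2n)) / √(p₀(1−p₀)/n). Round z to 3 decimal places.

z = 2.072

Sample proportion p̂ = 1218/1482 = 0.82186. p̂ − p₀ = 0.021862.
1/(2n) = 0.000337.
Corrected numerator: |0.021862| − 0.000337 = 0.021525.
Null standard error: √(0.80·0.20/1482) = √0.000107962 = 0.010390.
z = (+)0.021525/0.010390 = 2.072.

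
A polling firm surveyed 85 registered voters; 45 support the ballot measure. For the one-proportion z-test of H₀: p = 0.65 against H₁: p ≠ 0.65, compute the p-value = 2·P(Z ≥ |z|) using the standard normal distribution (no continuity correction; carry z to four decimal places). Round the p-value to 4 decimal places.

p-value = 0.0198

Sample proportion p̂ = 45/85 = 0.52941.
Null standard error: √(0.65·0.35/85) = √0.002676471 = 0.051735.
Test statistic (full precision, shown to 4 dp): z = (45/85 − 0.65)/SE₀ ≈ -2.3309.
From the standard normal, 2·P(Z ≥ |z|) = 0.0198.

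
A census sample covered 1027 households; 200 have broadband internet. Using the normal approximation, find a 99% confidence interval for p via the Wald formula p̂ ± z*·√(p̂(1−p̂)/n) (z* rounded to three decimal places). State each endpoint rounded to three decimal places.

(0.163, 0.227)

The sample proportion is 200/1027 = 0.19474.
SE = √(p̂(1−p̂)/n) = √(0.156818/1027) = 0.012357.
z* = 2.576 at the 99% level.
Margin of error: 2.576 × 0.012357 = 0.03183.
CI: 0.19474 ± 0.03183 = (0.163, 0.227).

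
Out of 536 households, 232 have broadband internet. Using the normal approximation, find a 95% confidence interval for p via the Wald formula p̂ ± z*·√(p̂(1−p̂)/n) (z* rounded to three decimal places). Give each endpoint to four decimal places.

(0.3909, 0.4748)

p̂ = 232/536 = 0.43284.
SE = √(p̂(1−p̂)/n) = √(0.245489/536) = 0.021401.
The 95% critical value is z* = 1.960.
Margin = 1.960·0.021401 = 0.04195.
So the interval runs from 0.3909 to 0.4748.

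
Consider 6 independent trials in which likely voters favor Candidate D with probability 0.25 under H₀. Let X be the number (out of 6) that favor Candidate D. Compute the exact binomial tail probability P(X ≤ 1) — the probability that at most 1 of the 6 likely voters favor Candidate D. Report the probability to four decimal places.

P = 0.5339

X ~ Binomial(n=6, p=0.25).
P(X ≤ 1) = C(6,0)·0.25^0·0.75^6 + C(6,1)·0.25^1·0.75^5.
= 0.177979 + 0.355957 = 0.5339.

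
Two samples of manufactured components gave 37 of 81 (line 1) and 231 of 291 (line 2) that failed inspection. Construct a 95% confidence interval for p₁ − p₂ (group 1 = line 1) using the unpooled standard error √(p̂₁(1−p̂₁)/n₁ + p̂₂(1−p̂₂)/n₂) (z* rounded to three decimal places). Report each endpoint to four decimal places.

p̂₁ = 37/81 = 0.45679, p̂₂ = 231/291 = 0.79381; p̂₁ − p̂₂ = -0.33702.
SE = √(0.003063369 + 0.000562450) = √0.003625819 = 0.060215.
For 95% confidence, z* = 1.960. Margin of error = 0.11802.
So the interval runs from -0.4550 to -0.2190.

(-0.4550, -0.2190)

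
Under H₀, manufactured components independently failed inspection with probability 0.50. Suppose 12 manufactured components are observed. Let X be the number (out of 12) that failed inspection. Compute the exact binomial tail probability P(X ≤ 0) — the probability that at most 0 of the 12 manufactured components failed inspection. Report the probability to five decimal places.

P = 0.00024

X ~ Binomial(n=12, p=0.50).
P(X ≤ 0) = C(12,0)·0.50^0·0.50^12.
= 0.000244 = 0.00024.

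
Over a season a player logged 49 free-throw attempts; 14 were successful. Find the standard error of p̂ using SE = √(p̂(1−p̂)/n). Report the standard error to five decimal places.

SE = 0.06454

Sample proportion p̂ = 14/49 = 0.28571.
p̂(1−p̂) = 0.28571·0.71429 = 0.204080.
SE = √(0.204080/49) = 0.06454.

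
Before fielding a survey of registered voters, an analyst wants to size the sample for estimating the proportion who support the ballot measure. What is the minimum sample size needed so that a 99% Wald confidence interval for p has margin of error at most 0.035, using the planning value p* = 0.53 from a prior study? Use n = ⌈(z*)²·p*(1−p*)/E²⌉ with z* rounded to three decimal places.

For 99% confidence, z* = 2.576.
p*(1−p*) = 0.2491.
(z*)²·p*(1−p*)/E² = 6.635776·0.2491/0.001225 = 1349.365.
⌈1349.365⌉ = 1350.

n = 1350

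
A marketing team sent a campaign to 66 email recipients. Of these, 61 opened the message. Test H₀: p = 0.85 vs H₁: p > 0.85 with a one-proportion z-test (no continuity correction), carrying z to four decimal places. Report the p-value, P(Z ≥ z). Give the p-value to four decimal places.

p-value = 0.0456

Sample proportion p̂ = 61/66 = 0.92424.
SE₀ = √(0.85·0.15/66) = 0.043952.
z = (p̂ − p₀)/SE = (61/66 − 0.85)/0.043952 ≈ 1.6892.
From the standard normal, P(Z ≥ z) = 0.0456.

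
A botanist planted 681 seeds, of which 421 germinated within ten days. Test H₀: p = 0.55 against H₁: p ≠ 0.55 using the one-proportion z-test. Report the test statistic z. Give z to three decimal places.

z = 3.578

p̂ = 421/681 = 0.61821.
SE₀ = √(0.55·0.45/681) = 0.019064.
z = (p̂ − p₀)/SE = (0.61821 − 0.55)/0.019064 = 3.578.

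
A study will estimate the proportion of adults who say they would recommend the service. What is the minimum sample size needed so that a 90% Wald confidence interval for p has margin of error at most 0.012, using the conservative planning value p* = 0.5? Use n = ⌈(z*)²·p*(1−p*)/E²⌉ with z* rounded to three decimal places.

n = 4698

The 90% critical value is z* = 1.645.
p*(1−p*) = 0.50·0.50 = 0.2500.
(z*)²·p*(1−p*)/E² = 2.706025·0.2500/0.000144 = 4697.960.
⌈4697.960⌉ = 4698.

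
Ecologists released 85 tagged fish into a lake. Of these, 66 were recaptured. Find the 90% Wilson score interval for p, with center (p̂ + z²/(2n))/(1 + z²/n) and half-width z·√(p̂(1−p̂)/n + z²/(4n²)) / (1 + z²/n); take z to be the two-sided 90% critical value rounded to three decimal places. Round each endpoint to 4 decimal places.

(0.6943, 0.8416)

p̂ = 66/85 = 0.77647; z = 1.645, so z² = 2.706025.
Denominator 1 + z²/n = 1 + 2.706025/85 = 1.031836.
Adjusted center: (0.77647 + z²/(2n))/1.031836 = 0.76794.
Radicand: p̂(1−p̂)/n + z²/(4n²) = 0.002041930 + 0.000093634 = 0.002135564.
Half-width = z·√(radicand)/denom = 1.645·0.046212/1.031836 = 0.07367.
Interval: 0.76794 ± 0.07367 → (0.6943, 0.8416).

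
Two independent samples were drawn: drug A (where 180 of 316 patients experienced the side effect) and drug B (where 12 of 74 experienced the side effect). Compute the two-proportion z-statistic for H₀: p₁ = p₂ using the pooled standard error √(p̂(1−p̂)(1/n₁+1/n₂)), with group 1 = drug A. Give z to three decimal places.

z = 6.311

p̂₁ = 180/316 = 0.56962, p̂₂ = 12/74 = 0.16216.
Pooling: p̂ = 192/390 = 0.49231.
SE = √[p̂(1−p̂)(1/n₁+1/n₂)] = √[0.49231·0.50769·(1/316+1/74)] ≈ 0.064564.
z = 0.40746/0.064564 = 6.311.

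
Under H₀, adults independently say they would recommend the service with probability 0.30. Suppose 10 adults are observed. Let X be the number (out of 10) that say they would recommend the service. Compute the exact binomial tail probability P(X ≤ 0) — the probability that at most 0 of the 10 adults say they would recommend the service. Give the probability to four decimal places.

P = 0.0282

X is binomial with n = 10 and p = 0.30.
P(X ≤ 0) = C(10,0)·0.30^0·0.70^10.
= 0.028248 = 0.0282.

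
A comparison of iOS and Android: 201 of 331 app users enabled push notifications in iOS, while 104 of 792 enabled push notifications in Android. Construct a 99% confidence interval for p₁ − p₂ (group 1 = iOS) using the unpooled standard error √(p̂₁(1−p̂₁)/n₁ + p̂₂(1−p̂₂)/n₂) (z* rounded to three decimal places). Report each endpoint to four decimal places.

(0.4002, 0.5517)

p̂₁ = 0.60725, p̂₂ = 0.13131, so the observed difference is 0.47594.
SE = √(0.000720536 + 0.000144028) = √0.000864564 = 0.029403.
For 99% confidence, z* = 2.576. Margin of error = 0.07574.
So the interval runs from 0.4002 to 0.5517.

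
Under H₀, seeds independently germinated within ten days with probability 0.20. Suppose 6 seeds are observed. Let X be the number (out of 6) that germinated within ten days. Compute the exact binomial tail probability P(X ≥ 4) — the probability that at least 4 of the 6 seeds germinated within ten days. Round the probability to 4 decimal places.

P = 0.0170

X ~ Binomial(n=6, p=0.20).
P(X ≥ 4) = C(6,4)·0.20^4·0.80^2 + C(6,5)·0.20^5·0.80^1 + C(6,6)·0.20^6·0.80^0.
= 0.015360 + 0.001536 + 0.000064 = 0.0170.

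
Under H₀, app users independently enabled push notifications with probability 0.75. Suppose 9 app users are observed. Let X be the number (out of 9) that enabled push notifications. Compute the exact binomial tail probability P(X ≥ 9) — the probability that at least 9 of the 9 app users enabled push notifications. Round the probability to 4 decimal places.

P = 0.0751

X ~ Binomial(n=9, p=0.75).
P(X ≥ 9) = C(9,9)·0.75^9·0.25^0.
= 0.075085 = 0.0751.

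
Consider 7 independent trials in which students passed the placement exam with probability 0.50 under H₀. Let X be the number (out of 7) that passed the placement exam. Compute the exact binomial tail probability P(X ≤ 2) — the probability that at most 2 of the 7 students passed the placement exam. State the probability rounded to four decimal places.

P = 0.2266

X ~ Binomial(n=7, p=0.50).
P(X ≤ 2) = C(7,0)·0.50^0·0.50^7 + C(7,1)·0.50^1·0.50^6 + C(7,2)·0.50^2·0.50^5.
= 0.007812 + 0.054688 + 0.164062 = 0.2266.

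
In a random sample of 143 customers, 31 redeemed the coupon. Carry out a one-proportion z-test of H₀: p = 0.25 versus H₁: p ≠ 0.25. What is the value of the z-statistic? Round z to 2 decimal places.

With x = 31 successes in n = 143, p̂ = 0.21678.
SE₀ = √(0.25·0.75/143) = 0.036210.
Test statistic: z = -0.03322/0.036210 = -0.92.

z = -0.92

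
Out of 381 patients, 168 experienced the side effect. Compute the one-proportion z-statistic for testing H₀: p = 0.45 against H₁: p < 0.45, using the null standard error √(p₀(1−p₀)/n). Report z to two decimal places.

The sample proportion is 168/381 = 0.44094.
SE₀ = √(0.45·0.55/381) = 0.025487.
z = (p̂ − p₀)/SE = (0.44094 − 0.45)/0.025487 = -0.36.

z = -0.36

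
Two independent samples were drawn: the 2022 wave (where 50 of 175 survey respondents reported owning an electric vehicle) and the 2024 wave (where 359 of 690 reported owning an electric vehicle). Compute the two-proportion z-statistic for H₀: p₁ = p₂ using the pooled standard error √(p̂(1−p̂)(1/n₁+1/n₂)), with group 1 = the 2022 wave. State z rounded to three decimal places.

Sample proportions: p̂₁ = 50/175 = 0.28571 and p̂₂ = 359/690 = 0.52029.
Pooling: p̂ = 409/865 = 0.47283.
SE = √[p̂(1−p̂)(1/n₁+1/n₂)] = √[0.47283·0.52717·(1/175+1/690)] ≈ 0.042256.
z = -0.23458/0.042256 = -5.551.

z = -5.551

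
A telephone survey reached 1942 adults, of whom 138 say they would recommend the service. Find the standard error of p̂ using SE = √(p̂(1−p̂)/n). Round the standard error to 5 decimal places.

SE = 0.00583

The sample proportion is 138/1942 = 0.07106.
p̂(1−p̂) = 0.066010.
SE = √(0.066010/1942) = √0.000033991 = 0.00583.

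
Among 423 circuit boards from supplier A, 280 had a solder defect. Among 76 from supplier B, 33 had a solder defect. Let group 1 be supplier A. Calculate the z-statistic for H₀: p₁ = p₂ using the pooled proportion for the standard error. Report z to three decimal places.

z = 3.780

Sample proportions: p̂₁ = 280/423 = 0.66194 and p̂₂ = 33/76 = 0.43421.
Pooling: p̂ = 313/499 = 0.62725.
Pooled SE = √[0.2338063·0.01552196] ≈ 0.060242.
z = 0.22773/0.060242 = 3.780.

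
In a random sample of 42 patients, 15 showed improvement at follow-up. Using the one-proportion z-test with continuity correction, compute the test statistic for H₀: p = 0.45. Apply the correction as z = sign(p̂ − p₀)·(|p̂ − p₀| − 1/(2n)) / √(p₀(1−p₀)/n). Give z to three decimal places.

z = -1.055

p̂ = 15/42 = 0.35714. p̂ − p₀ = -0.092857.
Continuity correction 1/(2n) = 1/84 = 0.011905.
Corrected numerator: |-0.092857| − 0.011905 = 0.080952.
SE₀ = √(0.45·0.55/42) = 0.076765.
z = −0.080952/0.076765 = -1.055.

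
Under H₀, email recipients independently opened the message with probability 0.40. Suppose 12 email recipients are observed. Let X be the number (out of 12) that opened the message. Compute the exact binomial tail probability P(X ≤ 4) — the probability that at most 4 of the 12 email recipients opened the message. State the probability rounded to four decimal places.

X is binomial with n = 12 and p = 0.40.
P(X ≤ 4) = Σ_{j=0}^{4} C(12,j)·0.40^j·0.60^{12−j}.
= 0.002177 + 0.017414 + 0.063852 + 0.141894 + 0.212841 = 0.4382.

P = 0.4382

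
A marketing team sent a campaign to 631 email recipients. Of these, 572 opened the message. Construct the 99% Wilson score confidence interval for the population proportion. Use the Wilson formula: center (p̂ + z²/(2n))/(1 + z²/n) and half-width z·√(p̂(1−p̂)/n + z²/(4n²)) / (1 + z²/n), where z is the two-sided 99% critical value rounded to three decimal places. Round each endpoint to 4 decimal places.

Here p̂ = 572/631 = 0.90650 and z = 2.576 (z² = 6.635776).
1 + z²/n = 1.010516.
Adjusted center: (0.90650 + z²/(2n))/1.010516 = 0.90227.
Radicand: p̂(1−p̂)/n + z²/(4n²) = 0.000134326 + 0.000004167 = 0.000138493.
Half-width = z·√(radicand)/denom = 2.576·0.011768/1.010516 = 0.03000.
CI: 0.90227 ± 0.03000 = (0.8723, 0.9323).

(0.8723, 0.9323)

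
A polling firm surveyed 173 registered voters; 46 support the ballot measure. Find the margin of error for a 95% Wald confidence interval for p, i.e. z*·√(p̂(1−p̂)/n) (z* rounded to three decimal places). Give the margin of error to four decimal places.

With x = 46 successes in n = 173, p̂ = 0.26590.
SE = √(p̂(1−p̂)/n) = √(0.195195/173) = 0.033590.
The 95% critical value is z* = 1.960.
Margin of error = z*·SE = 1.960 × 0.033590 = 0.0658.

ME = 0.0658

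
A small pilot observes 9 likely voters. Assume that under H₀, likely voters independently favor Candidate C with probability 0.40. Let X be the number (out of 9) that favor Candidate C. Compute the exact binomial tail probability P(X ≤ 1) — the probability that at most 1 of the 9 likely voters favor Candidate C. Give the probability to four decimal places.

P = 0.0705

X ~ Binomial(n=9, p=0.40).
P(X ≤ 1) = C(9,0)·0.40^0·0.60^9 + C(9,1)·0.40^1·0.60^8.
= 0.010078 + 0.060466 = 0.0705.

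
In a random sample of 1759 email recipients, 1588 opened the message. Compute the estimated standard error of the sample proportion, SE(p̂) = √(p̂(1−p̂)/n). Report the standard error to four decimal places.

The sample proportion is 1588/1759 = 0.90279.
p̂(1−p̂) = 0.90279·0.09721 = 0.087760.
SE = √(0.087760/1759) = √0.000049892 = 0.0071.

SE = 0.0071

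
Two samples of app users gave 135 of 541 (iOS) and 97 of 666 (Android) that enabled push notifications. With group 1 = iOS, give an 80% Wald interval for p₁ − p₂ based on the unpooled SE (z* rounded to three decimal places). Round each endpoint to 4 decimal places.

(0.0743, 0.1335)

p̂₁ = 135/541 = 0.24954, p̂₂ = 97/666 = 0.14565; p̂₁ − p̂₂ = 0.10389.
SE = √(0.000346153 + 0.000186836) = √0.000532989 = 0.023087.
The 80% critical value is z* = 1.282. Margin of error = 0.02960.
CI: 0.10389 ± 0.02960 = (0.0743, 0.1335).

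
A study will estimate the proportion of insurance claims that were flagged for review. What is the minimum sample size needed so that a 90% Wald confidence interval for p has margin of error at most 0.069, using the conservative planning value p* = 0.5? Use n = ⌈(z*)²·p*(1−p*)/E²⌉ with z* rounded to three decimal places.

For 90% confidence, z* = 1.645.
p*(1−p*) = 0.2500.
(z*)²·p*(1−p*)/E² = 2.706025·0.2500/0.004761 = 142.093.
Rounding up, n = 143.

n = 143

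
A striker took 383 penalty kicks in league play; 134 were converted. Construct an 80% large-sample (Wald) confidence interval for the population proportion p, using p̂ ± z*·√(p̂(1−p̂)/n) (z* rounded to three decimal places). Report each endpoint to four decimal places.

(0.3186, 0.3811)

With x = 134 successes in n = 383, p̂ = 0.34987.
SE = √(p̂(1−p̂)/n) = √(0.227461/383) = 0.024370.
For 80% confidence, z* = 1.282.
Margin of error: 1.282 × 0.024370 = 0.03124.
Interval: 0.34987 ± 0.03124 → (0.3186, 0.3811).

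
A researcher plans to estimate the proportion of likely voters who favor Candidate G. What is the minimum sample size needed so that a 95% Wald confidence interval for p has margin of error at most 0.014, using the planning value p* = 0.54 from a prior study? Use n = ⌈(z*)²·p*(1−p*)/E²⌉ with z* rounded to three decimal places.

The 95% critical value is z* = 1.960.
p*(1−p*) = 0.2484.
(z*)²·p*(1−p*)/E² = 3.841600·0.2484/0.000196 = 4868.640.
⌈4868.640⌉ = 4869.

n = 4869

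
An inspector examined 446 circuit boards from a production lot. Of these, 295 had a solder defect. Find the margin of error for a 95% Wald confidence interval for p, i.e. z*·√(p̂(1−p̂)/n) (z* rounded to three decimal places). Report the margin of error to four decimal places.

ME = 0.0439

p̂ = 295/446 = 0.66143.
Standard error of p̂: √(0.223939/446) = √0.000502105 = 0.022408.
For 95% confidence, z* = 1.960.
ME = 1.960·0.022408 = 0.0439.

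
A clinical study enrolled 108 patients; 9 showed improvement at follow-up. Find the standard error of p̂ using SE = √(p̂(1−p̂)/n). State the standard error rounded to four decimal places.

With x = 9 successes in n = 108, p̂ = 0.08333.
p̂(1−p̂) = 0.08333·0.91667 = 0.076386.
Dividing by n and taking the root: √0.000707278 = 0.0266.

SE = 0.0266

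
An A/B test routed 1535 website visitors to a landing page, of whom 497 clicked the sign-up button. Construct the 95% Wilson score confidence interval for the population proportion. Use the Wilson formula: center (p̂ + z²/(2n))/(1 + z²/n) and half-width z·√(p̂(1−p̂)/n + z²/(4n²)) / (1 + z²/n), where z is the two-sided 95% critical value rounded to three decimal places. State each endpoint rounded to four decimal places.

(0.3008, 0.3476)

p̂ = 497/1535 = 0.32378; z = 1.960, so z² = 3.841600.
Denominator 1 + z²/n = 1 + 3.841600/1535 = 1.002503.
Adjusted center: (0.32378 + z²/(2n))/1.002503 = 0.32422.
Radicand: p̂(1−p̂)/n + z²/(4n²) = 0.000142636 + 0.000000408 = 0.000143044.
Half-width = z·√(radicand)/denom = 1.960·0.011960/1.002503 = 0.02338.
So the interval runs from 0.3008 to 0.3476.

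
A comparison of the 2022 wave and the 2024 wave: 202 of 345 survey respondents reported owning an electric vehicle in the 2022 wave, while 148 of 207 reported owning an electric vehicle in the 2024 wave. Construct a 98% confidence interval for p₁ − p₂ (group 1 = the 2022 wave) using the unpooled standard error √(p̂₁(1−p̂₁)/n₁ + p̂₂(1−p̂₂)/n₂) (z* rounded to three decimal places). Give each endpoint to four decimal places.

(-0.2250, -0.0339)

p̂₁ = 0.58551, p̂₂ = 0.71498, so the observed difference is -0.12947.
SE = √(0.000703445 + 0.000984470) = √0.001687915 = 0.041084.
z* = 2.326 at the 98% level. Margin = 2.326·0.041084 = 0.09556.
Interval: -0.12947 ± 0.09556 → (-0.2250, -0.0339).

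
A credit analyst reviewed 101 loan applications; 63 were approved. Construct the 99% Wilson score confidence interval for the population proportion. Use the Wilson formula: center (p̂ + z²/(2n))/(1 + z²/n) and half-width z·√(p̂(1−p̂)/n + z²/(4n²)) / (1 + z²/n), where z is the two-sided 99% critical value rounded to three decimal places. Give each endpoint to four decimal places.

(0.4956, 0.7367)

p̂ = 63/101 = 0.62376; z = 2.576, so z² = 6.635776.
Denominator 1 + z²/n = 1 + 6.635776/101 = 1.065701.
Adjusted center: (0.62376 + z²/(2n))/1.065701 = 0.61613.
Radicand: p̂(1−p̂)/n + z²/(4n²) = 0.002323593 + 0.000162626 = 0.002486219.
Half-width = 2.576·√0.002486219/1.065701 = 0.12053.
CI: 0.61613 ± 0.12053 = (0.4956, 0.7367).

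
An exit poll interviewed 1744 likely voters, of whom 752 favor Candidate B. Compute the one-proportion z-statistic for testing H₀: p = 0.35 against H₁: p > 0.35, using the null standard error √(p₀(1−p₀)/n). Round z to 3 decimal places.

z = 7.109

p̂ = 752/1744 = 0.43119.
Under H₀, SE = √(p₀(1−p₀)/n) = √(0.35·0.65/1744) = √0.000130447 = 0.011421.
z = (p̂ − p₀)/SE = (0.43119 − 0.35)/0.011421 = 7.109.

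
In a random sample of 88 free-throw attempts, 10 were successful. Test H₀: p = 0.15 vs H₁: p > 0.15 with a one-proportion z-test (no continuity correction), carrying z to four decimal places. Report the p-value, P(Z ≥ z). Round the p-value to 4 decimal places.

Sample proportion p̂ = 10/88 = 0.11364.
Null standard error: √(0.15·0.85/88) = √0.001448864 = 0.038064.
z = (p̂ − p₀)/SE = (10/88 − 0.15)/0.038064 ≈ -0.9553.
From the standard normal, P(Z ≥ z) = 0.8303.

p-value = 0.8303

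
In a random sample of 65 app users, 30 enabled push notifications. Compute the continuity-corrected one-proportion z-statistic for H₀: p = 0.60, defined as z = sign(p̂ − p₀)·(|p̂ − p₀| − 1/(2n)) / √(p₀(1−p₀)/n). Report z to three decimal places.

With x = 30 successes in n = 65, p̂ = 0.46154. p̂ − p₀ = -0.138462.
Continuity correction 1/(2n) = 1/130 = 0.007692.
Corrected numerator: |-0.138462| − 0.007692 = 0.130770.
SE₀ = √(0.60·0.40/65) = 0.060764.
z = (−)0.130770/0.060764 = -2.152.

z = -2.152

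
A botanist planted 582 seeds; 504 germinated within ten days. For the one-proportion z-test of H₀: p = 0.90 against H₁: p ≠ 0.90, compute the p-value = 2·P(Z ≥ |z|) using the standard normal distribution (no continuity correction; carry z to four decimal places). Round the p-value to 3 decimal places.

Sample proportion p̂ = 504/582 = 0.86598.
SE₀ = √(0.90·0.10/582) = 0.012435.
z = (p̂ − p₀)/SE = (504/582 − 0.90)/0.012435 ≈ -2.7358.
From the standard normal, 2·P(Z ≥ |z|) = 0.006.

p-value = 0.006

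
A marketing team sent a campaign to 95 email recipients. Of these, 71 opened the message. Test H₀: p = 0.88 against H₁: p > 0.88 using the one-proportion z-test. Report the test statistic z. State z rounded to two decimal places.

z = -3.98

Sample proportion p̂ = 71/95 = 0.74737.
Null standard error: √(0.88·0.12/95) = √0.001111579 = 0.033340.
Test statistic: z = -0.13263/0.033340 = -3.98.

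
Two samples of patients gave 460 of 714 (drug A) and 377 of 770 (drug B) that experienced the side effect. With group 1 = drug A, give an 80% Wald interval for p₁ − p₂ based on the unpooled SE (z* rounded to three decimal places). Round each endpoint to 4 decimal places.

p̂₁ = 460/714 = 0.64426, p̂₂ = 377/770 = 0.48961; p̂₁ − p̂₂ = 0.15465.
SE = √(0.000320994 + 0.000324535) = √0.000645529 = 0.025407.
The 80% critical value is z* = 1.282. Margin of error = 0.03257.
So the interval runs from 0.1221 to 0.1872.

(0.1221, 0.1872)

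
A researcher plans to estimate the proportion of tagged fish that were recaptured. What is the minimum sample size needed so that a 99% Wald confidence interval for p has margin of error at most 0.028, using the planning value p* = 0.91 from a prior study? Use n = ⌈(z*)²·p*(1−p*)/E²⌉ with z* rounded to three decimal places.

n = 694

z* = 2.576 at the 99% level.
p*(1−p*) = 0.91·0.09 = 0.0819.
(z*)²·p*(1−p*)/E² = 6.635776·0.0819/0.000784 = 693.202.
⌈693.202⌉ = 694.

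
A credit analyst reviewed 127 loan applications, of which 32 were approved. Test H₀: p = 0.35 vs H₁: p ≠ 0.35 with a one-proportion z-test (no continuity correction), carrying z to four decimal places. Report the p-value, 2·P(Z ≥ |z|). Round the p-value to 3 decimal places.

p-value = 0.021

The sample proportion is 32/127 = 0.25197.
Under H₀, SE = √(p₀(1−p₀)/n) = √(0.35·0.65/127) = √0.001791339 = 0.042324.
Test statistic (full precision, shown to 4 dp): z = (32/127 − 0.35)/SE₀ ≈ -2.3162.
From the standard normal, 2·P(Z ≥ |z|) = 0.021.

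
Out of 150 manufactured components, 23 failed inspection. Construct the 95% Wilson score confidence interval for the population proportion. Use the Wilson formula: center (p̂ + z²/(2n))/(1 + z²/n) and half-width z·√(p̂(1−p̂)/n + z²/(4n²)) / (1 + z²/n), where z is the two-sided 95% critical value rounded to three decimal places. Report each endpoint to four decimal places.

(0.1044, 0.2196)

Here p̂ = 23/150 = 0.15333 and z = 1.960 (z² = 3.841600).
Denominator 1 + z²/n = 1 + 3.841600/150 = 1.025611.
Center = (0.15333 + 0.012805)/1.025611 = 0.16199.
Radicand: p̂(1−p̂)/n + z²/(4n²) = 0.000865481 + 0.000042684 = 0.000908165.
Half-width = 1.960·√0.000908165/1.025611 = 0.05759.
So the interval runs from 0.1044 to 0.2196.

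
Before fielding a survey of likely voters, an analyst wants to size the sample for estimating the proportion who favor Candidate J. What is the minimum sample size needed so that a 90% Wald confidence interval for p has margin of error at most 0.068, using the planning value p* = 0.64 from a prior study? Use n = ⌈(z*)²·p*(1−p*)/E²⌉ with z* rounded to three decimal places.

n = 135

For 90% confidence, z* = 1.645.
p*(1−p*) = 0.64·0.36 = 0.2304.
Required n before rounding: 2.706025 × 0.2304 / 0.068² = 134.833.
Rounding up, n = 135.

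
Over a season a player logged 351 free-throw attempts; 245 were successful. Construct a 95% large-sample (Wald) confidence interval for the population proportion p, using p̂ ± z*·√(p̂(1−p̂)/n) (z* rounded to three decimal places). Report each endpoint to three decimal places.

p̂ = 245/351 = 0.69801.
Standard error of p̂: √(0.210794/351) = √0.000600552 = 0.024506.
The 95% critical value is z* = 1.960.
Margin = 1.960·0.024506 = 0.04803.
So the interval runs from 0.650 to 0.746.

(0.650, 0.746)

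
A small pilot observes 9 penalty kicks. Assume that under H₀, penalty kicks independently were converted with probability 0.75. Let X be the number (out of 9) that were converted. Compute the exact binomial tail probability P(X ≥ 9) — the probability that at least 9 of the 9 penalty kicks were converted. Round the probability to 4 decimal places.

X is binomial with n = 9 and p = 0.75.
P(X ≥ 9) = C(9,9)·0.75^9·0.25^0.
= 0.075085 = 0.0751.

P = 0.0751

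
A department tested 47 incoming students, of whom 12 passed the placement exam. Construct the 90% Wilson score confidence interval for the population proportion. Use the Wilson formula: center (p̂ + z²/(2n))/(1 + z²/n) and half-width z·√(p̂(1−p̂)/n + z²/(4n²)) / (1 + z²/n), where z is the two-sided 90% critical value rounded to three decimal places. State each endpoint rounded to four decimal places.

(0.1660, 0.3712)

p̂ = 12/47 = 0.25532; z = 1.645, so z² = 2.706025.
1 + z²/n = 1.057575.
Center = (0.25532 + 0.028788)/1.057575 = 0.26864.
Radicand: p̂(1−p̂)/n + z²/(4n²) = 0.004045346 + 0.000306250 = 0.004351596.
Half-width = 1.645·√0.004351596/1.057575 = 0.10261.
So the interval runs from 0.1660 to 0.3712.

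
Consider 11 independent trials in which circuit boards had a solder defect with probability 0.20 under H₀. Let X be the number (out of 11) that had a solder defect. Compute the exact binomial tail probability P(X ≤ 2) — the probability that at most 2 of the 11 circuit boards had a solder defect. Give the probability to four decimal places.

P = 0.6174

X is binomial with n = 11 and p = 0.20.
P(X ≤ 2) = C(11,0)·0.20^0·0.80^11 + C(11,1)·0.20^1·0.80^10 + C(11,2)·0.20^2·0.80^9.
= 0.085899 + 0.236223 + 0.295279 = 0.6174.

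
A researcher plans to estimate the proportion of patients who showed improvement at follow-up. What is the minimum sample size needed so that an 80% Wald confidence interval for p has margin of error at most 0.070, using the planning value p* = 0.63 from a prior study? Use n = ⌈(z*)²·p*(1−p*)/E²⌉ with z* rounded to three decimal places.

n = 79

z* = 1.282 at the 80% level.
p*(1−p*) = 0.63·0.37 = 0.2331.
Required n before rounding: 1.643524 × 0.2331 / 0.070² = 78.185.
Rounding up, n = 79.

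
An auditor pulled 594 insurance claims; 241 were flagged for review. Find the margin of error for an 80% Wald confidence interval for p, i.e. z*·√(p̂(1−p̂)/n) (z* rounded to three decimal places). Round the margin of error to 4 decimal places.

With x = 241 successes in n = 594, p̂ = 0.40572.
SE(p̂) = √(0.40572·0.59428/594) = 0.020147.
z* = 1.282 at the 80% level.
Margin of error = z*·SE = 1.282 × 0.020147 = 0.0258.

ME = 0.0258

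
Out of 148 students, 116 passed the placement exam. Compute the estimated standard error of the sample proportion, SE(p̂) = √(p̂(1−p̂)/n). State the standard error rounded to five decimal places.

SE = 0.03384

The sample proportion is 116/148 = 0.78378.
p̂(1−p̂) = 0.169469.
SE = √(0.169469/148) = 0.03384.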